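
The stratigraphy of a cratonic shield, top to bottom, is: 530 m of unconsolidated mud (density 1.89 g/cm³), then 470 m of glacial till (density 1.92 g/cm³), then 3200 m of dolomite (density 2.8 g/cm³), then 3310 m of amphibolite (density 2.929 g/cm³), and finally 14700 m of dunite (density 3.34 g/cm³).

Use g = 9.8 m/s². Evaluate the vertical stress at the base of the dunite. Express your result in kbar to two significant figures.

6.8 kbar

unconsolidated mud: 1890 kg/m³ × 9.8 m/s² × 530 m = 9.817×10^6 Pa = 0.09817 kbar
glacial till: 1920 kg/m³ × 9.8 m/s² × 470 m = 8.844×10^6 Pa = 0.08844 kbar
dolomite: 2800 kg/m³ × 9.8 m/s² × 3200 m = 8.781×10^7 Pa = 0.8781 kbar
amphibolite: 2929 kg/m³ × 9.8 m/s² × 3310 m = 9.501×10^7 Pa = 0.9501 kbar
dunite: 3340 kg/m³ × 9.8 m/s² × 14700 m = 4.812×10^8 Pa = 4.812 kbar
Total = 0.09817 + 0.08844 + 0.8781 + 0.9501 + 4.812 = 6.8264 kbar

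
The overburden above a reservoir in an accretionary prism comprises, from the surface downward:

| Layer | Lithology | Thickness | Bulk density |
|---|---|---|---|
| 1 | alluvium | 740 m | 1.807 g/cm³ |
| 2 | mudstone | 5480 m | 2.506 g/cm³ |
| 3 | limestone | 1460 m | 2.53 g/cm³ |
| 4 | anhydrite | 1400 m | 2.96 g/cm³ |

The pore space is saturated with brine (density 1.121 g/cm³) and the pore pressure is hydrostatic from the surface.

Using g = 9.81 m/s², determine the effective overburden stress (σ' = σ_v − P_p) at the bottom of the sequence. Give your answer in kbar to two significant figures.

Overburden (lithostatic) stress σ_v:
alluvium: 1807 kg/m³ × 9.81 m/s² × 740 m = 1.312×10^7 Pa = 13.12 MPa
mudstone: 2506 kg/m³ × 9.81 m/s² × 5480 m = 1.347×10^8 Pa = 134.7 MPa
limestone: 2530 kg/m³ × 9.81 m/s² × 1460 m = 3.624×10^7 Pa = 36.24 MPa
anhydrite: 2960 kg/m³ × 9.81 m/s² × 1400 m = 4.065×10^7 Pa = 40.65 MPa
Total = 13.12 + 134.7 + 36.24 + 40.65 = 224.73 MPa
Pore pressure P_p = 1121 kg/m³ × 9.81 m/s² × 9080 m = 9.985×10^7 Pa = 99.85 MPa
Effective stress σ' = σ_v − P_p = 224.7 − 99.85 = 124.87 MPa = 1.2487 kbar

1.2 kbar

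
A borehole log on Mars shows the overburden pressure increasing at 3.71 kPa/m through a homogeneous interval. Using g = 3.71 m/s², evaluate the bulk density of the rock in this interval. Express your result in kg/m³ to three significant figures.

ρ = (dP/dz)/g = 3.71 kPa/m / 3.71 m/s² = 3710.0 Pa/m / 3.71 m/s² = 1000.0 kg/m³

1000 kg/m³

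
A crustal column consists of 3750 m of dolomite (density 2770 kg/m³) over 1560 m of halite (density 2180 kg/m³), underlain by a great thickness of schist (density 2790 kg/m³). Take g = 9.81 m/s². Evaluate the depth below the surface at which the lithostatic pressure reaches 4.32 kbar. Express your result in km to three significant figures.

16.2 km

Pressure at base of upper layers: 2770×9.81×3750 + 2180×9.81×1560 = 1.353×10^8 Pa = 1.353 kbar
Remaining pressure to be supplied by schist: 4.320×10^8 − 1.353×10^8 = 2.967×10^8 Pa
Additional depth in schist = 2.967×10^8 Pa / (2790 kg/m³ × 9.81 m/s²) = 10842 m
Total depth = 5310 m + 10842 m = 16152 m
= 16.152 km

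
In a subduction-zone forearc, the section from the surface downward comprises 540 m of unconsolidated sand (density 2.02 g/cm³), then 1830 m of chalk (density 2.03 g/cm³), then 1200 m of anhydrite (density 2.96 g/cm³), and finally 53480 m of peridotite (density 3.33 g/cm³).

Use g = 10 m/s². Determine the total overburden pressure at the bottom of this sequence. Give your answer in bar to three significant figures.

18600 bar

unconsolidated sand: 2020 kg/m³ × 10 m/s² × 540 m = 1.091×10^7 Pa = 109.1 bar
chalk: 2030 kg/m³ × 10 m/s² × 1830 m = 3.715×10^7 Pa = 371.5 bar
anhydrite: 2960 kg/m³ × 10 m/s² × 1200 m = 3.552×10^7 Pa = 355.2 bar
peridotite: 3330 kg/m³ × 10 m/s² × 53480 m = 1.781×10^9 Pa = 17809 bar
Total = 109.1 + 371.5 + 355.2 + 17809 = 18645 bar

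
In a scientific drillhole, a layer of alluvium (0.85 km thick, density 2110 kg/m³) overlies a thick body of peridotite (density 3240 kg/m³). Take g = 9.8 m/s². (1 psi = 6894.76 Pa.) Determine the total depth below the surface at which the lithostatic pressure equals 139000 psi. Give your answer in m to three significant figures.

30500 m

Pressure at base of upper layers: 2110×9.8×850 = 1.758×10^7 Pa = 2549 psi
Remaining pressure to be supplied by peridotite: 9.584×10^8 − 1.758×10^7 = 9.408×10^8 Pa
Additional depth in peridotite = 9.408×10^8 Pa / (3240 kg/m³ × 9.8 m/s²) = 29629 m
Total depth = 850 m + 29629 m = 30479 m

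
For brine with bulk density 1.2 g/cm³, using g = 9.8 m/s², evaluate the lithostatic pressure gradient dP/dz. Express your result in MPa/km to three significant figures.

dP/dz = ρg = 1200 kg/m³ × 9.8 m/s² = 11760 Pa/m
= 11760 Pa/m × (1 MPa/km / 1000.0 Pa/m) = 11.760 MPa/km

11.8 MPa/km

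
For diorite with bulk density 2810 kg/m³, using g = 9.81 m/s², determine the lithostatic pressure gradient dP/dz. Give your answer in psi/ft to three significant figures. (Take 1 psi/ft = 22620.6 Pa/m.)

dP/dz = ρg = 2810 kg/m³ × 9.81 m/s² = 27566 Pa/m
= 27566 Pa/m × (1 psi/ft / 22621 Pa/m) = 1.2186 psi/ft

1.22 psi/ft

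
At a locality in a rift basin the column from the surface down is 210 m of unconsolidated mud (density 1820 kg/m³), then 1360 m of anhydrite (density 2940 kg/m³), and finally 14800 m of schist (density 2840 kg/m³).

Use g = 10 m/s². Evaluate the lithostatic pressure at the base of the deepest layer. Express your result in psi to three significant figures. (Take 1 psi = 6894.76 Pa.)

unconsolidated mud: 1820 kg/m³ × 10 m/s² × 210 m = 3.822×10^6 Pa = 554.3 psi
anhydrite: 2940 kg/m³ × 10 m/s² × 1360 m = 3.998×10^7 Pa = 5799 psi
schist: 2840 kg/m³ × 10 m/s² × 14800 m = 4.203×10^8 Pa = 60962 psi
Total = 554.3 + 5799 + 60962 = 67316 psi

67300 psi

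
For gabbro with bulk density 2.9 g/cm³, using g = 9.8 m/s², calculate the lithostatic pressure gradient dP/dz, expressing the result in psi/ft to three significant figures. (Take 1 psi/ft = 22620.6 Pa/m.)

1.26 psi/ft

dP/dz = ρg = 2900 kg/m³ × 9.8 m/s² = 28420 Pa/m
= 28420 Pa/m × (1 psi/ft / 22621 Pa/m) = 1.2564 psi/ft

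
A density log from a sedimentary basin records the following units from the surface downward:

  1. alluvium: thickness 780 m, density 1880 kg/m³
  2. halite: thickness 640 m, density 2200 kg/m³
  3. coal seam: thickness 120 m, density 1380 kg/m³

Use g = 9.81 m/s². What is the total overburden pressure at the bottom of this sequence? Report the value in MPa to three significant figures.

alluvium: 1880 kg/m³ × 9.81 m/s² × 780 m = 1.439×10^7 Pa = 14.39 MPa
halite: 2200 kg/m³ × 9.81 m/s² × 640 m = 1.381×10^7 Pa = 13.81 MPa
coal seam: 1380 kg/m³ × 9.81 m/s² × 120 m = 1.625×10^6 Pa = 1.625 MPa
Total = 14.39 + 13.81 + 1.625 = 29.822 MPa

29.8 MPa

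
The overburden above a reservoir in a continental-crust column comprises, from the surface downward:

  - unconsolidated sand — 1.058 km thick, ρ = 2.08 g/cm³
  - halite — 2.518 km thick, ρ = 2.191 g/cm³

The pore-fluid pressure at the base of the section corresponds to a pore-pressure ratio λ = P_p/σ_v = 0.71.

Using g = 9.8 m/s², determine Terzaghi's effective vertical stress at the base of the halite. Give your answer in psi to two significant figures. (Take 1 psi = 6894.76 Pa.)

3200 psi

Overburden (lithostatic) stress σ_v:
unconsolidated sand: 2080 kg/m³ × 9.8 m/s² × 1058 m = 2.157×10^7 Pa = 21.57 MPa
halite: 2191 kg/m³ × 9.8 m/s² × 2518 m = 5.407×10^7 Pa = 54.07 MPa
Total = 21.57 + 54.07 = 75.632 MPa
Pore pressure P_p = λ·σ_v = 0.71 × 75.63 MPa = 53.70 MPa
Effective stress σ' = σ_v − P_p = 75.63 − 53.70 = 21.933 MPa = 3181.2 psi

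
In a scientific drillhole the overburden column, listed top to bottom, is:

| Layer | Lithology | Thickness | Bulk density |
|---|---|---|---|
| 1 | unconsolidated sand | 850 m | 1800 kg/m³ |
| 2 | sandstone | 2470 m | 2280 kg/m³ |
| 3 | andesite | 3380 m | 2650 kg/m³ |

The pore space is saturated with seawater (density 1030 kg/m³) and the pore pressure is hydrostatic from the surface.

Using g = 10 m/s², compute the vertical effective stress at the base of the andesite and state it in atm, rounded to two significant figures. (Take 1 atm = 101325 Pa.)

910 atm

Overburden (lithostatic) stress σ_v:
unconsolidated sand: 1800 kg/m³ × 10 m/s² × 850 m = 1.530×10^7 Pa = 15.30 MPa
sandstone: 2280 kg/m³ × 10 m/s² × 2470 m = 5.632×10^7 Pa = 56.32 MPa
andesite: 2650 kg/m³ × 10 m/s² × 3380 m = 8.957×10^7 Pa = 89.57 MPa
Total = 15.30 + 56.32 + 89.57 = 161.19 MPa
Pore pressure P_p = 1030 kg/m³ × 10 m/s² × 6700 m = 6.901×10^7 Pa = 69.01 MPa
Effective stress σ' = σ_v − P_p = 161.2 − 69.01 = 92.176 MPa = 909.71 atm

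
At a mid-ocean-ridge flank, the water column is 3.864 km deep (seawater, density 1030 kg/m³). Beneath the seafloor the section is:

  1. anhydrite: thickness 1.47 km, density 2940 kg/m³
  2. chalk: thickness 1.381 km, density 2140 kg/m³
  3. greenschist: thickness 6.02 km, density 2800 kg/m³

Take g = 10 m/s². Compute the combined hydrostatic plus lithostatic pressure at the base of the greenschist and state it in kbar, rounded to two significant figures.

2.8 kbar

seawater: 1030 kg/m³ × 10 m/s² × 3864 m = 3.980×10^7 Pa = 0.3980 kbar
anhydrite: 2940 kg/m³ × 10 m/s² × 1470 m = 4.322×10^7 Pa = 0.4322 kbar
chalk: 2140 kg/m³ × 10 m/s² × 1381 m = 2.955×10^7 Pa = 0.2955 kbar
greenschist: 2800 kg/m³ × 10 m/s² × 6020 m = 1.686×10^8 Pa = 1.686 kbar
Total = 0.3980 + 0.4322 + 0.2955 + 1.686 = 2.8113 kbar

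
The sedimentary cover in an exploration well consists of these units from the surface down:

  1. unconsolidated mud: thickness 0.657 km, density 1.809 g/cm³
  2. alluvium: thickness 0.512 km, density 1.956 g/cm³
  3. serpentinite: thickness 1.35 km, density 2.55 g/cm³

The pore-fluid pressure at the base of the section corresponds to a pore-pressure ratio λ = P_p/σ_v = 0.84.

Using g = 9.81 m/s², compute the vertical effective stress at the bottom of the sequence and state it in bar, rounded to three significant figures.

88.4 bar

Overburden (lithostatic) stress σ_v:
unconsolidated mud: 1809 kg/m³ × 9.81 m/s² × 657 m = 1.166×10^7 Pa = 11.66 MPa
alluvium: 1956 kg/m³ × 9.81 m/s² × 512 m = 9.824×10^6 Pa = 9.824 MPa
serpentinite: 2550 kg/m³ × 9.81 m/s² × 1350 m = 3.377×10^7 Pa = 33.77 MPa
Total = 11.66 + 9.824 + 33.77 = 55.255 MPa
Pore pressure P_p = λ·σ_v = 0.84 × 55.25 MPa = 46.41 MPa
Effective stress σ' = σ_v − P_p = 55.25 − 46.41 = 8.8407 MPa = 88.407 bar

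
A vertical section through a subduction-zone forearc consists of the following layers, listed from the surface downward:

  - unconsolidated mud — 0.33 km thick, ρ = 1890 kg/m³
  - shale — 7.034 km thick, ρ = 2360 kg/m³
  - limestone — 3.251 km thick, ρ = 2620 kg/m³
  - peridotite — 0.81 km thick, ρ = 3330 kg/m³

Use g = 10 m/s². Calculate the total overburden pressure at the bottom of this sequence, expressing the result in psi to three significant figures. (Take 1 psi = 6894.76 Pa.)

unconsolidated mud: 1890 kg/m³ × 10 m/s² × 330 m = 6.237×10^6 Pa = 904.6 psi
shale: 2360 kg/m³ × 10 m/s² × 7034 m = 1.660×10^8 Pa = 24077 psi
limestone: 2620 kg/m³ × 10 m/s² × 3251 m = 8.518×10^7 Pa = 12354 psi
peridotite: 3330 kg/m³ × 10 m/s² × 810 m = 2.697×10^7 Pa = 3912 psi
Total = 904.6 + 24077 + 12354 + 3912 = 41247 psi

41200 psi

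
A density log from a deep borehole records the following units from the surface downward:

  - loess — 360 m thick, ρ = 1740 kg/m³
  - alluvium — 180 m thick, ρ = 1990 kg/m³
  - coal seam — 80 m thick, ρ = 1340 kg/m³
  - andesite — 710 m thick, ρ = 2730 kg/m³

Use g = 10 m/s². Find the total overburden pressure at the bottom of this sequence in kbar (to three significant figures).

0.303 kbar

loess: 1740 kg/m³ × 10 m/s² × 360 m = 6.264×10^6 Pa = 0.06264 kbar
alluvium: 1990 kg/m³ × 10 m/s² × 180 m = 3.582×10^6 Pa = 0.03582 kbar
coal seam: 1340 kg/m³ × 10 m/s² × 80 m = 1.072×10^6 Pa = 0.01072 kbar
andesite: 2730 kg/m³ × 10 m/s² × 710 m = 1.938×10^7 Pa = 0.1938 kbar
Total = 0.06264 + 0.03582 + 0.01072 + 0.1938 = 0.30301 kbar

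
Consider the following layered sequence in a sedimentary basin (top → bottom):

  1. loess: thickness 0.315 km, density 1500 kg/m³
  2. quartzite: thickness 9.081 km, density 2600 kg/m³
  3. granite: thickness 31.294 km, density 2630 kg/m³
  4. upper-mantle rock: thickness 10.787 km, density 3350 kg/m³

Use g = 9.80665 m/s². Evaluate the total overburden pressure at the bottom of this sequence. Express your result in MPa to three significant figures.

1400 MPa

loess: 1500 kg/m³ × 9.80665 m/s² × 315 m = 4.634×10^6 Pa = 4.634 MPa
quartzite: 2600 kg/m³ × 9.80665 m/s² × 9081 m = 2.315×10^8 Pa = 231.5 MPa
granite: 2630 kg/m³ × 9.80665 m/s² × 31294 m = 8.071×10^8 Pa = 807.1 MPa
upper-mantle rock: 3350 kg/m³ × 9.80665 m/s² × 10787 m = 3.544×10^8 Pa = 354.4 MPa
Total = 4.634 + 231.5 + 807.1 + 354.4 = 1397.7 MPa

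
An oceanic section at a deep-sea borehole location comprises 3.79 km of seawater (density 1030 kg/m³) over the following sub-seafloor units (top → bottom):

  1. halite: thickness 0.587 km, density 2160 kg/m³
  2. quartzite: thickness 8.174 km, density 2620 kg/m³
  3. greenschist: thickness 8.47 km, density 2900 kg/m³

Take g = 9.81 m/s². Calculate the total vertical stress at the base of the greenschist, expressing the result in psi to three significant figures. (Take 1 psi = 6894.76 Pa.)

seawater: 1030 kg/m³ × 9.81 m/s² × 3790 m = 3.830×10^7 Pa = 5554 psi
halite: 2160 kg/m³ × 9.81 m/s² × 587 m = 1.244×10^7 Pa = 1804 psi
quartzite: 2620 kg/m³ × 9.81 m/s² × 8174 m = 2.101×10^8 Pa = 30471 psi
greenschist: 2900 kg/m³ × 9.81 m/s² × 8470 m = 2.410×10^8 Pa = 34949 psi
Total = 5554 + 1804 + 30471 + 34949 = 72778 psi

72800 psi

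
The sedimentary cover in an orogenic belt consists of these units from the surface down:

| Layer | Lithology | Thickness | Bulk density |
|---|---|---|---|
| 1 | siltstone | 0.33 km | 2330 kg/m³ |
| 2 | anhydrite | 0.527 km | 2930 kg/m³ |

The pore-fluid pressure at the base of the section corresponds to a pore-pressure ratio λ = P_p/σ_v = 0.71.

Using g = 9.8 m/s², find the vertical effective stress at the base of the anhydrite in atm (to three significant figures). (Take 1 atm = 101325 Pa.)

64.9 atm

Overburden (lithostatic) stress σ_v:
siltstone: 2330 kg/m³ × 9.8 m/s² × 330 m = 7.535×10^6 Pa = 7.535 MPa
anhydrite: 2930 kg/m³ × 9.8 m/s² × 527 m = 1.513×10^7 Pa = 15.13 MPa
Total = 7.535 + 15.13 = 22.667 MPa
Pore pressure P_p = λ·σ_v = 0.71 × 22.67 MPa = 16.09 MPa
Effective stress σ' = σ_v − P_p = 22.67 − 16.09 = 6.5736 MPa = 64.876 atm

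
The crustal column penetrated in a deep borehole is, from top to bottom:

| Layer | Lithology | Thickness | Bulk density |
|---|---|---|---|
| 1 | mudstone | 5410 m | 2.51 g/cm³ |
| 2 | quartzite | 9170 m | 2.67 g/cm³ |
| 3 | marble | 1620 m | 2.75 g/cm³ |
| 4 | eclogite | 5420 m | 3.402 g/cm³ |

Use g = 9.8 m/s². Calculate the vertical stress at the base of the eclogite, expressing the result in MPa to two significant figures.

600 MPa

mudstone: 2510 kg/m³ × 9.8 m/s² × 5410 m = 1.331×10^8 Pa = 133.1 MPa
quartzite: 2670 kg/m³ × 9.8 m/s² × 9170 m = 2.399×10^8 Pa = 239.9 MPa
marble: 2750 kg/m³ × 9.8 m/s² × 1620 m = 4.366×10^7 Pa = 43.66 MPa
eclogite: 3402 kg/m³ × 9.8 m/s² × 5420 m = 1.807×10^8 Pa = 180.7 MPa
Total = 133.1 + 239.9 + 43.66 + 180.7 = 597.38 MPa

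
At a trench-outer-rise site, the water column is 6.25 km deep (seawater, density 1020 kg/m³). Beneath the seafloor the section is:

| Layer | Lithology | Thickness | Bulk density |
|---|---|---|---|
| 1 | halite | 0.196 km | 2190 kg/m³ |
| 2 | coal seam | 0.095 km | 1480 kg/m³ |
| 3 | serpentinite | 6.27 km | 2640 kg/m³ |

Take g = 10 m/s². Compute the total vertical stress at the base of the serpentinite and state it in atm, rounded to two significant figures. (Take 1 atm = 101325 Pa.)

seawater: 1020 kg/m³ × 10 m/s² × 6250 m = 6.375×10^7 Pa = 629.2 atm
halite: 2190 kg/m³ × 10 m/s² × 196 m = 4.292×10^6 Pa = 42.36 atm
coal seam: 1480 kg/m³ × 10 m/s² × 95 m = 1.406×10^6 Pa = 13.88 atm
serpentinite: 2640 kg/m³ × 10 m/s² × 6270 m = 1.655×10^8 Pa = 1634 atm
Total = 629.2 + 42.36 + 13.88 + 1634 = 2319.0 atm

2300 atm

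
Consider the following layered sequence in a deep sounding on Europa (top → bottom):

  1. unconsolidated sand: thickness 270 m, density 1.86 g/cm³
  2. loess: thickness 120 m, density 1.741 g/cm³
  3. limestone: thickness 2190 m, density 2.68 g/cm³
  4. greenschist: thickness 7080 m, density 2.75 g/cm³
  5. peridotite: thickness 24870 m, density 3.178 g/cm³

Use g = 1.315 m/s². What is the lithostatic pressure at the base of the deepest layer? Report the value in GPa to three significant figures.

0.138 GPa

unconsolidated sand: 1860 kg/m³ × 1.315 m/s² × 270 m = 6.604×10^5 Pa = 6.604×10^-4 GPa
loess: 1741 kg/m³ × 1.315 m/s² × 120 m = 2.747×10^5 Pa = 2.747×10^-4 GPa
limestone: 2680 kg/m³ × 1.315 m/s² × 2190 m = 7.718×10^6 Pa = 7.718×10^-3 GPa
greenschist: 2750 kg/m³ × 1.315 m/s² × 7080 m = 2.560×10^7 Pa = 0.02560 GPa
peridotite: 3178 kg/m³ × 1.315 m/s² × 24870 m = 1.039×10^8 Pa = 0.1039 GPa
Total = 6.604×10^-4 + 2.747×10^-4 + 7.718×10^-3 + 0.02560 + 0.1039 = 0.13819 GPa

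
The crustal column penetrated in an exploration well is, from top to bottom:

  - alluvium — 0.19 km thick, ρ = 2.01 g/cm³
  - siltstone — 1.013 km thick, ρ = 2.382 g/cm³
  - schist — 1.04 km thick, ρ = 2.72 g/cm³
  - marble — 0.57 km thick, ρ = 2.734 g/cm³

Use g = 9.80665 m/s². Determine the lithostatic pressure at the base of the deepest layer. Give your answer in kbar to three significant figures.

0.704 kbar

alluvium: 2010 kg/m³ × 9.80665 m/s² × 190 m = 3.745×10^6 Pa = 0.03745 kbar
siltstone: 2382 kg/m³ × 9.80665 m/s² × 1013 m = 2.366×10^7 Pa = 0.2366 kbar
schist: 2720 kg/m³ × 9.80665 m/s² × 1040 m = 2.774×10^7 Pa = 0.2774 kbar
marble: 2734 kg/m³ × 9.80665 m/s² × 570 m = 1.528×10^7 Pa = 0.1528 kbar
Total = 0.03745 + 0.2366 + 0.2774 + 0.1528 = 0.70432 kbar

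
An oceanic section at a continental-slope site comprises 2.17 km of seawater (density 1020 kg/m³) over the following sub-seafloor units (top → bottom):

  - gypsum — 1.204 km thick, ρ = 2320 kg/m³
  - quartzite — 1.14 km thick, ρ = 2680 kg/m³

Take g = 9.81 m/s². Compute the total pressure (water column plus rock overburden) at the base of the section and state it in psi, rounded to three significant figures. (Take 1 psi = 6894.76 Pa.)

seawater: 1020 kg/m³ × 9.81 m/s² × 2170 m = 2.171×10^7 Pa = 3149 psi
gypsum: 2320 kg/m³ × 9.81 m/s² × 1204 m = 2.740×10^7 Pa = 3974 psi
quartzite: 2680 kg/m³ × 9.81 m/s² × 1140 m = 2.997×10^7 Pa = 4347 psi
Total = 3149 + 3974 + 4347 = 11471 psi

11500 psi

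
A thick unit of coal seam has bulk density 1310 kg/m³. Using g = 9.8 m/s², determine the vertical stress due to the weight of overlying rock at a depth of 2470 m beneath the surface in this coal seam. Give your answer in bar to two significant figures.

320 bar

coal seam: 1310 kg/m³ × 9.8 m/s² × 2470 m = 3.171×10^7 Pa = 317.1 bar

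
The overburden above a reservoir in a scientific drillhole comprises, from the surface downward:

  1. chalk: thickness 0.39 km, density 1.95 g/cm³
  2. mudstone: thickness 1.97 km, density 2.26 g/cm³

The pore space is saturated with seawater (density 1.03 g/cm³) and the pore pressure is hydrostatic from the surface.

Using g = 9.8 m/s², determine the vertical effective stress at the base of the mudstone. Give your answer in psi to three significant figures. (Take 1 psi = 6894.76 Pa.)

Overburden (lithostatic) stress σ_v:
chalk: 1950 kg/m³ × 9.8 m/s² × 390 m = 7.453×10^6 Pa = 7.453 MPa
mudstone: 2260 kg/m³ × 9.8 m/s² × 1970 m = 4.363×10^7 Pa = 43.63 MPa
Total = 7.453 + 43.63 = 51.084 MPa
Pore pressure P_p = 1030 kg/m³ × 9.8 m/s² × 2360 m = 2.382×10^7 Pa = 23.82 MPa
Effective stress σ' = σ_v − P_p = 51.08 − 23.82 = 27.263 MPa = 3954.1 psi

3950 psi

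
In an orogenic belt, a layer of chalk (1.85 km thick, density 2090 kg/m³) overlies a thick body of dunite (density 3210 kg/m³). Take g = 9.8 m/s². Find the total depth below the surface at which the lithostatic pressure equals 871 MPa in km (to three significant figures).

28.3 km

Pressure at base of upper layers: 2090×9.8×1850 = 3.789×10^7 Pa = 37.89 MPa
Remaining pressure to be supplied by dunite: 8.710×10^8 − 3.789×10^7 = 8.331×10^8 Pa
Additional depth in dunite = 8.331×10^8 Pa / (3210 kg/m³ × 9.8 m/s²) = 26483 m
Total depth = 1850 m + 26483 m = 28333 m
= 28.333 km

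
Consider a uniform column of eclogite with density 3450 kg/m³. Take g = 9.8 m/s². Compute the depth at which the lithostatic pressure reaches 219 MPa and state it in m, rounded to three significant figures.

6480 m

h = P/(ρg) = 219 MPa / (3450 kg/m³ × 9.8 m/s²) = 2.190×10^8 Pa / 33810 Pa/m = 6477.4 m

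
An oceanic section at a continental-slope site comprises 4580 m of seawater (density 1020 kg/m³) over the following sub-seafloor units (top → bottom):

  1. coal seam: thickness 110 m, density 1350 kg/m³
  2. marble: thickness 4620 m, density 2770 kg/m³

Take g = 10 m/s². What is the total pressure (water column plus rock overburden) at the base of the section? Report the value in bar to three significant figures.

seawater: 1020 kg/m³ × 10 m/s² × 4580 m = 4.672×10^7 Pa = 467.2 bar
coal seam: 1350 kg/m³ × 10 m/s² × 110 m = 1.485×10^6 Pa = 14.85 bar
marble: 2770 kg/m³ × 10 m/s² × 4620 m = 1.280×10^8 Pa = 1280 bar
Total = 467.2 + 14.85 + 1280 = 1761.8 bar

1760 bar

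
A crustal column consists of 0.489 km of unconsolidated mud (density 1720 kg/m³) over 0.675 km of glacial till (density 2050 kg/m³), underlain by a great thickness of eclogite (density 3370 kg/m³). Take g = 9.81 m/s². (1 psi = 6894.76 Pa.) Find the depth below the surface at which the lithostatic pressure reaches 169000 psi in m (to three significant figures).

Pressure at base of upper layers: 1720×9.81×489 + 2050×9.81×675 = 2.183×10^7 Pa = 3166 psi
Remaining pressure to be supplied by eclogite: 1.165×10^9 − 2.183×10^7 = 1.143×10^9 Pa
Additional depth in eclogite = 1.143×10^9 Pa / (3370 kg/m³ × 9.81 m/s²) = 34586 m
Total depth = 1164 m + 34586 m = 35750 m

35700 m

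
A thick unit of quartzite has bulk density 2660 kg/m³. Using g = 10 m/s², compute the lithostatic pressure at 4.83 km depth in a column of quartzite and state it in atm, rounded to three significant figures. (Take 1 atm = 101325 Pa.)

quartzite: 2660 kg/m³ × 10 m/s² × 4830 m = 1.285×10^8 Pa = 1268 atm

1270 atm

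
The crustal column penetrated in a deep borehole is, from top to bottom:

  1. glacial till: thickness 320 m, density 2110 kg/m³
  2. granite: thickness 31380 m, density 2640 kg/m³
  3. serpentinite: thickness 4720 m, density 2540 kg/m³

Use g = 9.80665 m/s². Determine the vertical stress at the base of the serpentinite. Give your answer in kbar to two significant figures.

glacial till: 2110 kg/m³ × 9.80665 m/s² × 320 m = 6.621×10^6 Pa = 0.06621 kbar
granite: 2640 kg/m³ × 9.80665 m/s² × 31380 m = 8.124×10^8 Pa = 8.124 kbar
serpentinite: 2540 kg/m³ × 9.80665 m/s² × 4720 m = 1.176×10^8 Pa = 1.176 kbar
Total = 0.06621 + 8.124 + 1.176 = 9.3661 kbar

9.4 kbar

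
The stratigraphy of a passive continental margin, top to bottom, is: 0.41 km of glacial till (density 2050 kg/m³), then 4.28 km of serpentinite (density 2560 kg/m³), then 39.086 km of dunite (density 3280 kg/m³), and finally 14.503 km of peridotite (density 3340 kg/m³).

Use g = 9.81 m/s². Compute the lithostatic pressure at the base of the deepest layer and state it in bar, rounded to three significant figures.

glacial till: 2050 kg/m³ × 9.81 m/s² × 410 m = 8.245×10^6 Pa = 82.45 bar
serpentinite: 2560 kg/m³ × 9.81 m/s² × 4280 m = 1.075×10^8 Pa = 1075 bar
dunite: 3280 kg/m³ × 9.81 m/s² × 39086 m = 1.258×10^9 Pa = 12577 bar
peridotite: 3340 kg/m³ × 9.81 m/s² × 14503 m = 4.752×10^8 Pa = 4752 bar
Total = 82.45 + 1075 + 12577 + 4752 = 18486 bar

18500 bar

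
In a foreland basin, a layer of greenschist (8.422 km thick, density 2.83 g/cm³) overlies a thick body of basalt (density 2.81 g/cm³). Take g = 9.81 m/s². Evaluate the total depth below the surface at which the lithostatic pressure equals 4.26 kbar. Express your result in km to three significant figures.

15.4 km

Pressure at base of upper layers: 2830×9.81×8422 = 2.338×10^8 Pa = 2.338 kbar
Remaining pressure to be supplied by basalt: 4.260×10^8 − 2.338×10^8 = 1.922×10^8 Pa
Additional depth in basalt = 1.922×10^8 Pa / (2810 kg/m³ × 9.81 m/s²) = 6971.8 m
Total depth = 8422 m + 6971.8 m = 15394 m
= 15.394 km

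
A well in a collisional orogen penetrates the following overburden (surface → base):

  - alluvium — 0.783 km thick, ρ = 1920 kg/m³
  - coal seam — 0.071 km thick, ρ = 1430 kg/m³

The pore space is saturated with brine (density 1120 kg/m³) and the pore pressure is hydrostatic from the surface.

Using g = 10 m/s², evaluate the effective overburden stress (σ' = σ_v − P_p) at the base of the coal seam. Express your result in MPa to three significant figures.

Overburden (lithostatic) stress σ_v:
alluvium: 1920 kg/m³ × 10 m/s² × 783 m = 1.503×10^7 Pa = 15.03 MPa
coal seam: 1430 kg/m³ × 10 m/s² × 71 m = 1.015×10^6 Pa = 1.015 MPa
Total = 15.03 + 1.015 = 16.049 MPa
Pore pressure P_p = 1120 kg/m³ × 10 m/s² × 854 m = 9.565×10^6 Pa = 9.565 MPa
Effective stress σ' = σ_v − P_p = 16.05 − 9.565 = 6.4841 MPa

6.48 MPa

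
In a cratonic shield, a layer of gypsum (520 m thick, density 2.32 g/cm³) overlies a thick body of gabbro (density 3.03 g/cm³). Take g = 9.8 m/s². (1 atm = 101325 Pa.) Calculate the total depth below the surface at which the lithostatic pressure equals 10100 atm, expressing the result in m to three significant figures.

Pressure at base of upper layers: 2320×9.8×520 = 1.182×10^7 Pa = 116.7 atm
Remaining pressure to be supplied by gabbro: 1.023×10^9 − 1.182×10^7 = 1.012×10^9 Pa
Additional depth in gabbro = 1.012×10^9 Pa / (3030 kg/m³ × 9.8 m/s²) = 34066 m
Total depth = 520 m + 34066 m = 34586 m

34600 m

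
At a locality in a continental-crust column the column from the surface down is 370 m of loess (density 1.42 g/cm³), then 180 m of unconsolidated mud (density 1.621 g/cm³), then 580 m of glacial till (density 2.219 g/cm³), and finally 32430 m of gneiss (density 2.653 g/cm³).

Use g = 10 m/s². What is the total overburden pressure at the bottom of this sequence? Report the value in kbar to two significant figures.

loess: 1420 kg/m³ × 10 m/s² × 370 m = 5.254×10^6 Pa = 0.05254 kbar
unconsolidated mud: 1621 kg/m³ × 10 m/s² × 180 m = 2.918×10^6 Pa = 0.02918 kbar
glacial till: 2219 kg/m³ × 10 m/s² × 580 m = 1.287×10^7 Pa = 0.1287 kbar
gneiss: 2653 kg/m³ × 10 m/s² × 32430 m = 8.604×10^8 Pa = 8.604 kbar
Total = 0.05254 + 0.02918 + 0.1287 + 8.604 = 8.8141 kbar

8.8 kbar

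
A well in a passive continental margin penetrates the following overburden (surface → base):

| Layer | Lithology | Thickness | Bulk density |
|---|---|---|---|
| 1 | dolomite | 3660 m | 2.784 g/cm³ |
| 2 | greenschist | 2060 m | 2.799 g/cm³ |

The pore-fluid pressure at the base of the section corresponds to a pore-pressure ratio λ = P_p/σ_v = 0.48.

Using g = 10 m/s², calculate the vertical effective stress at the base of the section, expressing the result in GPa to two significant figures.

Overburden (lithostatic) stress σ_v:
dolomite: 2784 kg/m³ × 10 m/s² × 3660 m = 1.019×10^8 Pa = 101.9 MPa
greenschist: 2799 kg/m³ × 10 m/s² × 2060 m = 5.766×10^7 Pa = 57.66 MPa
Total = 101.9 + 57.66 = 159.55 MPa
Pore pressure P_p = λ·σ_v = 0.48 × 159.6 MPa = 76.59 MPa
Effective stress σ' = σ_v − P_p = 159.6 − 76.59 = 82.968 MPa = 0.082968 GPa

0.083 GPa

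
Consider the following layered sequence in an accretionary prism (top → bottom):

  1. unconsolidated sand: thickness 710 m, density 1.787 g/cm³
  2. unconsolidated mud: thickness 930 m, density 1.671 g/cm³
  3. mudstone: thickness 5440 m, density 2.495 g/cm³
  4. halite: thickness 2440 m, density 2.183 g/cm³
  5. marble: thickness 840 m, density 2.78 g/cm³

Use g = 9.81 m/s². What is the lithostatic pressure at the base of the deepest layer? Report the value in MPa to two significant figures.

unconsolidated sand: 1787 kg/m³ × 9.81 m/s² × 710 m = 1.245×10^7 Pa = 12.45 MPa
unconsolidated mud: 1671 kg/m³ × 9.81 m/s² × 930 m = 1.525×10^7 Pa = 15.25 MPa
mudstone: 2495 kg/m³ × 9.81 m/s² × 5440 m = 1.331×10^8 Pa = 133.1 MPa
halite: 2183 kg/m³ × 9.81 m/s² × 2440 m = 5.225×10^7 Pa = 52.25 MPa
marble: 2780 kg/m³ × 9.81 m/s² × 840 m = 2.291×10^7 Pa = 22.91 MPa
Total = 12.45 + 15.25 + 133.1 + 52.25 + 22.91 = 236.00 MPa

240 MPa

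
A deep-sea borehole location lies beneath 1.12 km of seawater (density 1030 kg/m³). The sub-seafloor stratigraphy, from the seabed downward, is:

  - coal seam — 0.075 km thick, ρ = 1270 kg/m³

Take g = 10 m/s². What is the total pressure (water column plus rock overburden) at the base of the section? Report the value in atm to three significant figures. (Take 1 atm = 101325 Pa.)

seawater: 1030 kg/m³ × 10 m/s² × 1120 m = 1.154×10^7 Pa = 113.9 atm
coal seam: 1270 kg/m³ × 10 m/s² × 75 m = 9.525×10^5 Pa = 9.400 atm
Total = 113.9 + 9.400 = 123.25 atm

123 atm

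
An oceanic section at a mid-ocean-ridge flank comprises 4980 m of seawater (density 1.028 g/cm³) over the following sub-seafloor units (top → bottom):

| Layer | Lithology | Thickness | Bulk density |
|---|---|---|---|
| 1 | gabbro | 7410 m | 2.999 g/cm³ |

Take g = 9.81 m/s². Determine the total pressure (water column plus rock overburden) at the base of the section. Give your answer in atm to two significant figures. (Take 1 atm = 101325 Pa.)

2600 atm

seawater: 1028 kg/m³ × 9.81 m/s² × 4980 m = 5.022×10^7 Pa = 495.6 atm
gabbro: 2999 kg/m³ × 9.81 m/s² × 7410 m = 2.180×10^8 Pa = 2152 atm
Total = 495.6 + 2152 = 2647.2 atm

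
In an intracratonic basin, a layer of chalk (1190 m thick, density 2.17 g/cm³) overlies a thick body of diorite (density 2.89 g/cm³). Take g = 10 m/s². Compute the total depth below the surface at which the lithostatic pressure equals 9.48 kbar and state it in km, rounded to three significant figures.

33.1 km

Pressure at base of upper layers: 2170×10×1190 = 2.582×10^7 Pa = 0.2582 kbar
Remaining pressure to be supplied by diorite: 9.480×10^8 − 2.582×10^7 = 9.222×10^8 Pa
Additional depth in diorite = 9.222×10^8 Pa / (2890 kg/m³ × 10 m/s²) = 31909 m
Total depth = 1190 m + 31909 m = 33099 m
= 33.099 km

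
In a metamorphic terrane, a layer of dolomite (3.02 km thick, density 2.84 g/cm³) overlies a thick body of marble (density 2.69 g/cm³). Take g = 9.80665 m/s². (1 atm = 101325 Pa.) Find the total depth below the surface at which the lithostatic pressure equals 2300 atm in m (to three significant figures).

8670 m

Pressure at base of upper layers: 2840×9.80665×3020 = 8.411×10^7 Pa = 830.1 atm
Remaining pressure to be supplied by marble: 2.330×10^8 − 8.411×10^7 = 1.489×10^8 Pa
Additional depth in marble = 1.489×10^8 Pa / (2690 kg/m³ × 9.80665 m/s²) = 5645.9 m
Total depth = 3020 m + 5645.9 m = 8665.9 m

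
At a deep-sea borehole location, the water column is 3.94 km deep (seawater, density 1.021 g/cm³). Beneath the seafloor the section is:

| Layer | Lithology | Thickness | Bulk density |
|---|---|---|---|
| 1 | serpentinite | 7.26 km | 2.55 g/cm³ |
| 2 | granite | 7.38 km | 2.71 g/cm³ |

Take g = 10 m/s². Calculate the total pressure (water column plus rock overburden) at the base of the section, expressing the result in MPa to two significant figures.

seawater: 1021 kg/m³ × 10 m/s² × 3940 m = 4.023×10^7 Pa = 40.23 MPa
serpentinite: 2550 kg/m³ × 10 m/s² × 7260 m = 1.851×10^8 Pa = 185.1 MPa
granite: 2710 kg/m³ × 10 m/s² × 7380 m = 2.000×10^8 Pa = 200.0 MPa
Total = 40.23 + 185.1 + 200.0 = 425.36 MPa

430 MPa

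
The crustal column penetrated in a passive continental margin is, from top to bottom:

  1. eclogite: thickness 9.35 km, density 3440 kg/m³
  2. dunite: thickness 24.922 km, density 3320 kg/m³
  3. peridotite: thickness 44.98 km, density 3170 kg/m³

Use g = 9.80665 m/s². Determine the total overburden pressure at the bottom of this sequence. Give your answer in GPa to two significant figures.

eclogite: 3440 kg/m³ × 9.80665 m/s² × 9350 m = 3.154×10^8 Pa = 0.3154 GPa
dunite: 3320 kg/m³ × 9.80665 m/s² × 24922 m = 8.114×10^8 Pa = 0.8114 GPa
peridotite: 3170 kg/m³ × 9.80665 m/s² × 44980 m = 1.398×10^9 Pa = 1.398 GPa
Total = 0.3154 + 0.8114 + 1.398 = 2.5251 GPa

2.5 GPa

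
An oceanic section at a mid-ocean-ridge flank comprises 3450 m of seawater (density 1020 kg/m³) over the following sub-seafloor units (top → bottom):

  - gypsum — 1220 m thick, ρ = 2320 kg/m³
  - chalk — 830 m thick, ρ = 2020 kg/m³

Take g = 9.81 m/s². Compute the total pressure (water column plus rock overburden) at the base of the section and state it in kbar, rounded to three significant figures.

0.787 kbar

seawater: 1020 kg/m³ × 9.81 m/s² × 3450 m = 3.452×10^7 Pa = 0.3452 kbar
gypsum: 2320 kg/m³ × 9.81 m/s² × 1220 m = 2.777×10^7 Pa = 0.2777 kbar
chalk: 2020 kg/m³ × 9.81 m/s² × 830 m = 1.645×10^7 Pa = 0.1645 kbar
Total = 0.3452 + 0.2777 + 0.1645 = 0.78735 kbar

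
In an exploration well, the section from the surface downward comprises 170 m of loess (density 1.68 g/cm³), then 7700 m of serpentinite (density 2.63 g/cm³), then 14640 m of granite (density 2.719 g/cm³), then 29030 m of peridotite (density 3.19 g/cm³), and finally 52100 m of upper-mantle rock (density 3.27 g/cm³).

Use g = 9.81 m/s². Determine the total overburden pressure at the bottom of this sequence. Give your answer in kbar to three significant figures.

loess: 1680 kg/m³ × 9.81 m/s² × 170 m = 2.802×10^6 Pa = 0.02802 kbar
serpentinite: 2630 kg/m³ × 9.81 m/s² × 7700 m = 1.987×10^8 Pa = 1.987 kbar
granite: 2719 kg/m³ × 9.81 m/s² × 14640 m = 3.905×10^8 Pa = 3.905 kbar
peridotite: 3190 kg/m³ × 9.81 m/s² × 29030 m = 9.085×10^8 Pa = 9.085 kbar
upper-mantle rock: 3270 kg/m³ × 9.81 m/s² × 52100 m = 1.671×10^9 Pa = 16.71 kbar
Total = 0.02802 + 1.987 + 3.905 + 9.085 + 16.71 = 31.717 kbar

31.7 kbar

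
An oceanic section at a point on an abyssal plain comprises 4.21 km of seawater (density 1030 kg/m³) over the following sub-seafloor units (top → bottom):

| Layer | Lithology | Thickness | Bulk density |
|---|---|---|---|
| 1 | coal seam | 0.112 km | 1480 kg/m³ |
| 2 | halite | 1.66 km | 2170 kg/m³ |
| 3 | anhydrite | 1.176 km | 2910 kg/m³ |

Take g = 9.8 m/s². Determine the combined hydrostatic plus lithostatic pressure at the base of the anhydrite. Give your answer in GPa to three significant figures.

0.113 GPa

seawater: 1030 kg/m³ × 9.8 m/s² × 4210 m = 4.250×10^7 Pa = 0.04250 GPa
coal seam: 1480 kg/m³ × 9.8 m/s² × 112 m = 1.624×10^6 Pa = 1.624×10^-3 GPa
halite: 2170 kg/m³ × 9.8 m/s² × 1660 m = 3.530×10^7 Pa = 0.03530 GPa
anhydrite: 2910 kg/m³ × 9.8 m/s² × 1176 m = 3.354×10^7 Pa = 0.03354 GPa
Total = 0.04250 + 1.624×10^-3 + 0.03530 + 0.03354 = 0.11296 GPa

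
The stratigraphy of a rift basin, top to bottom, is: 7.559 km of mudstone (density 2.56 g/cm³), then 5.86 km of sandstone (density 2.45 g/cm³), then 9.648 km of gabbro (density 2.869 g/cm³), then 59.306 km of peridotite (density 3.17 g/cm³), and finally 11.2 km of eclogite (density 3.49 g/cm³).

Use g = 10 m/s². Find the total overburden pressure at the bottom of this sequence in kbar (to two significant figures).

mudstone: 2560 kg/m³ × 10 m/s² × 7559 m = 1.935×10^8 Pa = 1.935 kbar
sandstone: 2450 kg/m³ × 10 m/s² × 5860 m = 1.436×10^8 Pa = 1.436 kbar
gabbro: 2869 kg/m³ × 10 m/s² × 9648 m = 2.768×10^8 Pa = 2.768 kbar
peridotite: 3170 kg/m³ × 10 m/s² × 59306 m = 1.880×10^9 Pa = 18.80 kbar
eclogite: 3490 kg/m³ × 10 m/s² × 11200 m = 3.909×10^8 Pa = 3.909 kbar
Total = 1.935 + 1.436 + 2.768 + 18.80 + 3.909 = 28.848 kbar

29 kbar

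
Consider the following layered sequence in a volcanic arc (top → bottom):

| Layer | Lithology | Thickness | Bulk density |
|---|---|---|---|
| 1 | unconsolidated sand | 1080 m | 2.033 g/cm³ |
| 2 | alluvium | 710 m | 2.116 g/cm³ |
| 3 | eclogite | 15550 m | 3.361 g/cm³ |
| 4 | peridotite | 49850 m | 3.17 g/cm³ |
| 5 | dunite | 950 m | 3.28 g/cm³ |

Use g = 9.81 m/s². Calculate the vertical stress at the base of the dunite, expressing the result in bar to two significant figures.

21000 bar

unconsolidated sand: 2033 kg/m³ × 9.81 m/s² × 1080 m = 2.154×10^7 Pa = 215.4 bar
alluvium: 2116 kg/m³ × 9.81 m/s² × 710 m = 1.474×10^7 Pa = 147.4 bar
eclogite: 3361 kg/m³ × 9.81 m/s² × 15550 m = 5.127×10^8 Pa = 5127 bar
peridotite: 3170 kg/m³ × 9.81 m/s² × 49850 m = 1.550×10^9 Pa = 15502 bar
dunite: 3280 kg/m³ × 9.81 m/s² × 950 m = 3.057×10^7 Pa = 305.7 bar
Total = 215.4 + 147.4 + 5127 + 15502 + 305.7 = 21298 bar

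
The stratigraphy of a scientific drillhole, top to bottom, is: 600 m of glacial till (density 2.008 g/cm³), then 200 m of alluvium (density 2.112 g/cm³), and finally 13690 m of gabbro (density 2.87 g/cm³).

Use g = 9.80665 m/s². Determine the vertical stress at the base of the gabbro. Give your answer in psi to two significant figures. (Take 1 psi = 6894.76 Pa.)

glacial till: 2008 kg/m³ × 9.80665 m/s² × 600 m = 1.182×10^7 Pa = 1714 psi
alluvium: 2112 kg/m³ × 9.80665 m/s² × 200 m = 4.142×10^6 Pa = 600.8 psi
gabbro: 2870 kg/m³ × 9.80665 m/s² × 13690 m = 3.853×10^8 Pa = 55884 psi
Total = 1714 + 600.8 + 55884 = 58198 psi

58000 psi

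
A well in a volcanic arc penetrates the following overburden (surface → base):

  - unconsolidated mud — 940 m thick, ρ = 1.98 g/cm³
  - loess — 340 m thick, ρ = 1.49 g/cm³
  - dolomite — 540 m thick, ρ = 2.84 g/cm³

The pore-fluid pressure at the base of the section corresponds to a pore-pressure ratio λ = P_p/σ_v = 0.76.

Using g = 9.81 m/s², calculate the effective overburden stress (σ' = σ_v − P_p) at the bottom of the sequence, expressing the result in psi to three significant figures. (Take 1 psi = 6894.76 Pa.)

Overburden (lithostatic) stress σ_v:
unconsolidated mud: 1980 kg/m³ × 9.81 m/s² × 940 m = 1.826×10^7 Pa = 18.26 MPa
loess: 1490 kg/m³ × 9.81 m/s² × 340 m = 4.970×10^6 Pa = 4.970 MPa
dolomite: 2840 kg/m³ × 9.81 m/s² × 540 m = 1.504×10^7 Pa = 15.04 MPa
Total = 18.26 + 4.970 + 15.04 = 38.273 MPa
Pore pressure P_p = λ·σ_v = 0.76 × 38.27 MPa = 29.09 MPa
Effective stress σ' = σ_v − P_p = 38.27 − 29.09 = 9.1855 MPa = 1332.2 psi

1330 psi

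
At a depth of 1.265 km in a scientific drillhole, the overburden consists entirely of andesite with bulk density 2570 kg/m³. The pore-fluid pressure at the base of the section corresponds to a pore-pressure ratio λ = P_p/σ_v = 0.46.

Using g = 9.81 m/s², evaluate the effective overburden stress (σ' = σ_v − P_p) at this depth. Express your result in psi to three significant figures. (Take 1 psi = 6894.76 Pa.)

2500 psi

Overburden (lithostatic) stress σ_v:
andesite: 2570 kg/m³ × 9.81 m/s² × 1265 m = 3.189×10^7 Pa = 31.89 MPa
Pore pressure P_p = λ·σ_v = 0.46 × 31.89 MPa = 14.67 MPa
Effective stress σ' = σ_v − P_p = 31.89 − 14.67 = 17.222 MPa = 2497.9 psi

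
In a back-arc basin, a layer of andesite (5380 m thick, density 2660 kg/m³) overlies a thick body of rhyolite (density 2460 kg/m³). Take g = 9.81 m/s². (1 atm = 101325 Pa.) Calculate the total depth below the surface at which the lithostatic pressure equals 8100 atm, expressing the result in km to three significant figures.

33.6 km

Pressure at base of upper layers: 2660×9.81×5380 = 1.404×10^8 Pa = 1386 atm
Remaining pressure to be supplied by rhyolite: 8.207×10^8 − 1.404×10^8 = 6.803×10^8 Pa
Additional depth in rhyolite = 6.803×10^8 Pa / (2460 kg/m³ × 9.81 m/s²) = 28192 m
Total depth = 5380 m + 28192 m = 33572 m
= 33.572 km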